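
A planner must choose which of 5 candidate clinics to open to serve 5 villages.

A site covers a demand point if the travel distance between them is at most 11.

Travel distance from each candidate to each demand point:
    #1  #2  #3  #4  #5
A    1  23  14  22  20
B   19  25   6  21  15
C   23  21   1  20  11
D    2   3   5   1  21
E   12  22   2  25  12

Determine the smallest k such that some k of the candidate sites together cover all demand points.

Coverage sets (demand points within 11 of each site):
  A: {#1}
  B: {#3}
  C: {#3, #5}
  D: {#1, #2, #3, #4}
  E: {#3}
No single site covers all 5 demand points.
But {C, D} covers everything, so the minimum is 2.

2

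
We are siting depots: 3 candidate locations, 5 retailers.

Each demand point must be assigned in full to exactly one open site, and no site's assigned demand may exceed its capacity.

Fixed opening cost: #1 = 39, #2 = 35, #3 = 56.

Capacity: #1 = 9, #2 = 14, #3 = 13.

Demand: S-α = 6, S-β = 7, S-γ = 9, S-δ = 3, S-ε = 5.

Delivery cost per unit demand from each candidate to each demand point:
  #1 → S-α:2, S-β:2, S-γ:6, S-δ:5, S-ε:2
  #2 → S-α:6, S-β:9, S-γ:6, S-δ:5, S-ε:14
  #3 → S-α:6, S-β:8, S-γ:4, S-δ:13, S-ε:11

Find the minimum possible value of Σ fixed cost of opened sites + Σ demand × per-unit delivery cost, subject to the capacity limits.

290

Open {#1, #2, #3}; cheapest assignment that respects the capacities:
  #1 (cap 9, load 8): S-δ, S-ε — cost 3×5 + 5×2 = 25
  #2 (cap 14, load 13): S-α, S-β — cost 6×6 + 7×9 = 99
  #3 (cap 13, load 9): S-γ — cost 9×4 = 36
  Shipping 160, fixed 130 → total 290.
  Any other capacity-feasible assignment to {#1, #2, #3} ships for at least 160.
Total demand is 30 and no other set of sites has combined capacity ≥ 30, so {#1, #2, #3} is the only feasible choice of open sites. Minimum: 290.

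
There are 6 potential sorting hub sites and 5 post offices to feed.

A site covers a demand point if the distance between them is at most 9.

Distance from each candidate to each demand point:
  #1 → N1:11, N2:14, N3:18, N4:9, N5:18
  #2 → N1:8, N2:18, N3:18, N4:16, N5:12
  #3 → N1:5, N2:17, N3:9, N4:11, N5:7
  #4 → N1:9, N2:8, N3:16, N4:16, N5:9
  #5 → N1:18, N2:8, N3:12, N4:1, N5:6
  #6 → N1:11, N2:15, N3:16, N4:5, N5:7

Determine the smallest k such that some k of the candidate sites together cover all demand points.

2

Coverage sets (demand points within 9 of each site):
  #1: {N4}
  #2: {N1}
  #3: {N1, N3, N5}
  #4: {N1, N2, N5}
  #5: {N2, N4, N5}
  #6: {N4, N5}
No single site covers all 5 demand points.
But {#3, #5} covers everything, so the minimum is 2.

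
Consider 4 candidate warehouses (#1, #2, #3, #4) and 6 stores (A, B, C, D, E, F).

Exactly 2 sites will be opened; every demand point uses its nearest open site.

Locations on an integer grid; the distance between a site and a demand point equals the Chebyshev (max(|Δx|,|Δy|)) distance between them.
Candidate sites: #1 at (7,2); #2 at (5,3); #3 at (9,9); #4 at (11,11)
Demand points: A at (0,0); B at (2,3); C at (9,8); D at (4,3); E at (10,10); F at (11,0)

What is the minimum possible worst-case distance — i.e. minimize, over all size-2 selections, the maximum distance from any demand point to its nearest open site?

Open {#2, #3}.
  Farthest demand point is F at distance 6 (to #2); all others are ≤ 6.
With {#2, #4} the worst case is 6.
With {#1, #2} the worst case is 7.
No size-2 selection achieves below 6.

6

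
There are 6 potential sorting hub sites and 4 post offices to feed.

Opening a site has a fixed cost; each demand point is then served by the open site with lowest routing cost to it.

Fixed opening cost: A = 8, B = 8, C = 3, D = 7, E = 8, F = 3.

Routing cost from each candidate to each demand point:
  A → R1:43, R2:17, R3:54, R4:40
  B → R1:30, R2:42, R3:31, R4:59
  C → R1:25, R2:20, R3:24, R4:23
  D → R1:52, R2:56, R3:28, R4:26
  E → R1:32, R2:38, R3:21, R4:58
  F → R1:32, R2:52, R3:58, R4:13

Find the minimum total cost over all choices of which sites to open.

88

Open {C, F}: assign each demand point to its cheapest open site.
  R1→C 25, R2→C 20, R3→C 24, R4→F 13
  routing cost 82, fixed 6 → total 88.
Compare {A, C, F}: routing cost 79 + fixed 14 = 93.
Compare {C, E, F}: routing cost 79 + fixed 14 = 93.
Compare {C}: routing cost 92 + fixed 3 = 95.
All other subsets cost ≥ 93. Minimum total cost: 88.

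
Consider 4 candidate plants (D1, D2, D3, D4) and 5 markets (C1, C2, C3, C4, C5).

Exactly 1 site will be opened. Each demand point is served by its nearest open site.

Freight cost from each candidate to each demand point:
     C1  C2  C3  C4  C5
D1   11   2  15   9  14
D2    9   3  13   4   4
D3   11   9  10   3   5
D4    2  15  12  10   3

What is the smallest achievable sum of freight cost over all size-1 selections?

Open {D2}.
  C1→D2 9, C2→D2 3, C3→D2 13, C4→D2 4, C5→D2 4  ⇒ total 33.
Compare {D3}: total 38.
Compare {D4}: total 42.
No size-1 selection does better; minimum is 33.

33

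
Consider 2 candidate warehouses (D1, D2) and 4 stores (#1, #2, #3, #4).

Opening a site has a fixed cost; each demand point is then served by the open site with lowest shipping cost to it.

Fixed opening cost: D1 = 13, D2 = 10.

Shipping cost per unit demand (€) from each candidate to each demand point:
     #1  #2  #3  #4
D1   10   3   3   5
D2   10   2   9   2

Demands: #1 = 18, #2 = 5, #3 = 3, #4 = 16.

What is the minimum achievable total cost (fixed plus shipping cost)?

Open {D1, D2}: assign each demand point to its cheapest open site.
  #1→D1 18×10=180, #2→D2 5×2=10, #3→D1 3×3=9, #4→D2 16×2=32
  shipping cost 231, fixed 23 → total 254.
Compare {D2}: shipping cost 249 + fixed 10 = 259.
Compare {D1}: shipping cost 284 + fixed 13 = 297.

254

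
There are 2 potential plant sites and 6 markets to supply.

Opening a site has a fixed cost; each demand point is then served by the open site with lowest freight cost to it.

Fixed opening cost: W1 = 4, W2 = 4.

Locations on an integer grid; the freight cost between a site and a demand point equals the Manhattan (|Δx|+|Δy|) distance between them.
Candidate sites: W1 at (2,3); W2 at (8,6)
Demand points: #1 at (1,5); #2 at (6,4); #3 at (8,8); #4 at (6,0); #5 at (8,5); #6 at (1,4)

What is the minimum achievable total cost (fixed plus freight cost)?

Open {W1, W2}: assign each demand point to its cheapest open site.
  #1→W1 3, #2→W2 4, #3→W2 2, #4→W1 7, #5→W2 1, #6→W1 2
  freight cost 19, fixed 8 → total 27.
Compare {W2}: freight cost 32 + fixed 4 = 36.
Compare {W1}: freight cost 36 + fixed 4 = 40.

27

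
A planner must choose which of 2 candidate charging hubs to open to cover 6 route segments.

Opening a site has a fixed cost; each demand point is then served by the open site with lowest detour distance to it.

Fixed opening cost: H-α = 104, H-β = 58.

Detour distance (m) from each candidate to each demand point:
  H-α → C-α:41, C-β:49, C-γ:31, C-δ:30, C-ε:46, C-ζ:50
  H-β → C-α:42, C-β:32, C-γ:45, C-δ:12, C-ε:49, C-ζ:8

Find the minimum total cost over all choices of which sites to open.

246

Open {H-β}: assign each demand point to its cheapest open site.
  C-α→H-β 42, C-β→H-β 32, C-γ→H-β 45, C-δ→H-β 12, C-ε→H-β 49, C-ζ→H-β 8
  detour distance 188, fixed 58 → total 246.
Compare {H-α, H-β}: detour distance 170 + fixed 162 = 332.
Compare {H-α}: detour distance 247 + fixed 104 = 351.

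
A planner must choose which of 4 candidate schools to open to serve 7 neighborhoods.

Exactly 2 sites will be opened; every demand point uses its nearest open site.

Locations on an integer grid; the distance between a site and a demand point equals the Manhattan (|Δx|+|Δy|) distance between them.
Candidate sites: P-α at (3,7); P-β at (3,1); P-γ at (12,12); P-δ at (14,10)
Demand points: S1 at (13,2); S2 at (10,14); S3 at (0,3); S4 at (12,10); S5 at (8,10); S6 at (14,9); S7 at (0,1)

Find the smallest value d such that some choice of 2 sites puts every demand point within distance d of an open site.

Open {P-α, P-δ}.
  Farthest demand point is S1 at distance 9 (to P-δ); all others are ≤ 9.
With {P-β, P-δ} the worst case is 9.
With {P-α, P-γ} the worst case is 11.
No size-2 selection achieves below 9.

9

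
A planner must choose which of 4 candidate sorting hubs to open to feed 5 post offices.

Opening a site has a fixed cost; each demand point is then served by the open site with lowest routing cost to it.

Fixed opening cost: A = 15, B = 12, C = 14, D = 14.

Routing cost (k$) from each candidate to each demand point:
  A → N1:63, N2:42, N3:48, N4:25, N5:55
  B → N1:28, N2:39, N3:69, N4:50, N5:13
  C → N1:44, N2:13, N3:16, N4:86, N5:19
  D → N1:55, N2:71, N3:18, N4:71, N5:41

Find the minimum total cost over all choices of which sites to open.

136

Open {A, B, C}: assign each demand point to its cheapest open site.
  N1→B 28, N2→C 13, N3→C 16, N4→A 25, N5→B 13
  routing cost 95, fixed 41 → total 136.
Compare {A, C}: routing cost 117 + fixed 29 = 146.
Compare {B, C}: routing cost 120 + fixed 26 = 146.
Compare {A, B, C, D}: routing cost 95 + fixed 55 = 150.
All other subsets cost ≥ 146. Minimum total cost: 136.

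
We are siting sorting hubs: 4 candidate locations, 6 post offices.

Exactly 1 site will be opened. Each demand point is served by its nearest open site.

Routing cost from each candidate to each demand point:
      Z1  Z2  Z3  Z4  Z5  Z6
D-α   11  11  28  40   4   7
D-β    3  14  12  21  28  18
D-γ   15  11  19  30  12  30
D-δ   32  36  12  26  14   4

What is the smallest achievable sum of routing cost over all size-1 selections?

96

Open {D-β}.
  Z1→D-β 3, Z2→D-β 14, Z3→D-β 12, Z4→D-β 21, Z5→D-β 28, Z6→D-β 18  ⇒ total 96.
Compare {D-α}: total 101.
Compare {D-γ}: total 117.
No size-1 selection does better; minimum is 96.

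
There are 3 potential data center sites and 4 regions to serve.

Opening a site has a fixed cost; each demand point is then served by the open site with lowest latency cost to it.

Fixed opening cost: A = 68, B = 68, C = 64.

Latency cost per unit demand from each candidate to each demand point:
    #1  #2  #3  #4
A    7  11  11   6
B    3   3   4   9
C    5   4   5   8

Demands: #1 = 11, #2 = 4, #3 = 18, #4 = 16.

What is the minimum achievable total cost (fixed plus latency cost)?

Open {B}: assign each demand point to its cheapest open site.
  #1→B 11×3=33, #2→B 4×3=12, #3→B 18×4=72, #4→B 16×9=144
  latency cost 261, fixed 68 → total 329.
Compare {A, B}: latency cost 213 + fixed 136 = 349.
Compare {C}: latency cost 289 + fixed 64 = 353.
Compare {B, C}: latency cost 245 + fixed 132 = 377.
All other subsets cost ≥ 349. Minimum total cost: 329.

329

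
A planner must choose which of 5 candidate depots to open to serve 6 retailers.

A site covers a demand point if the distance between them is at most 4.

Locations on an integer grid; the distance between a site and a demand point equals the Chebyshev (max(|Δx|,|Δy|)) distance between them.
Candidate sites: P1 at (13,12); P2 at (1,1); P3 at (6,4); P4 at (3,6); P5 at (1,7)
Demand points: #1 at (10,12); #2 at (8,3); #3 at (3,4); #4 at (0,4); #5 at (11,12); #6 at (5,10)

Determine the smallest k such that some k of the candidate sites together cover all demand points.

3

Coverage sets (demand points within 4 of each site):
  P1: {#1, #5}
  P2: {#3, #4}
  P3: {#2, #3}
  P4: {#3, #4, #6}
  P5: {#3, #4, #6}
No 2 sites suffice: every size-2 union leaves at least one demand point uncovered.
But {P1, P3, P4} covers everything, so the minimum is 3.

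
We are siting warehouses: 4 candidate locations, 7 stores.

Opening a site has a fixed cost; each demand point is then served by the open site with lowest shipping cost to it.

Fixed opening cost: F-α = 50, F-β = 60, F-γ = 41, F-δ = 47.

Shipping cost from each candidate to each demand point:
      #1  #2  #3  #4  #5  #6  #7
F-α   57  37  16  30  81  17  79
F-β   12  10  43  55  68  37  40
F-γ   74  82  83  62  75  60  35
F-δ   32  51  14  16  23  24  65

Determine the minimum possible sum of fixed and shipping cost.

Open {F-β, F-δ}: assign each demand point to its cheapest open site.
  #1→F-β 12, #2→F-β 10, #3→F-δ 14, #4→F-δ 16, #5→F-δ 23, #6→F-δ 24, #7→F-β 40
  shipping cost 139, fixed 107 → total 246.
Compare {F-δ}: shipping cost 225 + fixed 47 = 272.
Compare {F-β, F-γ, F-δ}: shipping cost 134 + fixed 148 = 282.
Compare {F-γ, F-δ}: shipping cost 195 + fixed 88 = 283.
All other subsets cost ≥ 272. Minimum total cost: 246.

246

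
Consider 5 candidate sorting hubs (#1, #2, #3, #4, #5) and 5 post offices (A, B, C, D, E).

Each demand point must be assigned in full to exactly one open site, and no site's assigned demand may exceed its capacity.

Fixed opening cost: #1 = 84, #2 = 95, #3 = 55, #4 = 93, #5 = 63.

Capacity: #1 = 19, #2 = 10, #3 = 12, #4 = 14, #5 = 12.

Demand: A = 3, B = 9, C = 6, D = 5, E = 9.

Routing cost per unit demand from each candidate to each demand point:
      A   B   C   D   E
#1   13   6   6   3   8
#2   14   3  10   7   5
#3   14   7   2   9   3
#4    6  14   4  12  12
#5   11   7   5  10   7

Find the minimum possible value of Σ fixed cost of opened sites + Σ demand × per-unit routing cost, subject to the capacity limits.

361

Open {#1, #3, #5}; cheapest assignment that respects the capacities:
  #1 (cap 19, load 14): B, D — cost 9×6 + 5×3 = 69
  #3 (cap 12, load 9): E — cost 9×3 = 27
  #5 (cap 12, load 9): A, C — cost 3×11 + 6×5 = 63
  Shipping 159, fixed 202 → total 361.
  Any other capacity-feasible assignment to {#1, #3, #5} ships for at least 159.
Compare {#1, #3, #4}: its best feasible assignment gives total 370.
Compare {#1, #2, #3}: its best feasible assignment gives total 378.
Every other set of open sites that can feasibly serve all demand totals ≥ 370 even under its best assignment. Minimum: 361.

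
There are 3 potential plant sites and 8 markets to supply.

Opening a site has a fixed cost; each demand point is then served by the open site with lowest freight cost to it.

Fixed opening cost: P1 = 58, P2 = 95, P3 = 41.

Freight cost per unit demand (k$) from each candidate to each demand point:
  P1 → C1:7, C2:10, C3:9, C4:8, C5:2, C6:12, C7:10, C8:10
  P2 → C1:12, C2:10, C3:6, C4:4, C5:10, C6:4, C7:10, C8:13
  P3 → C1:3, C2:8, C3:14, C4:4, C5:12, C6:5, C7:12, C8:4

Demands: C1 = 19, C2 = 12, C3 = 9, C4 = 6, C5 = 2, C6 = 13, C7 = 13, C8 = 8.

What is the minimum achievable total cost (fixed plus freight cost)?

Open {P1, P3}: assign each demand point to its cheapest open site.
  C1→P3 19×3=57, C2→P3 12×8=96, C3→P1 9×9=81, C4→P3 6×4=24, C5→P1 2×2=4, C6→P3 13×5=65, C7→P1 13×10=130, C8→P3 8×4=32
  freight cost 489, fixed 99 → total 588.
Compare {P2, P3}: freight cost 465 + fixed 136 = 601.
Compare {P3}: freight cost 580 + fixed 41 = 621.
Compare {P1, P2, P3}: freight cost 449 + fixed 194 = 643.
All other subsets cost ≥ 601. Minimum total cost: 588.

588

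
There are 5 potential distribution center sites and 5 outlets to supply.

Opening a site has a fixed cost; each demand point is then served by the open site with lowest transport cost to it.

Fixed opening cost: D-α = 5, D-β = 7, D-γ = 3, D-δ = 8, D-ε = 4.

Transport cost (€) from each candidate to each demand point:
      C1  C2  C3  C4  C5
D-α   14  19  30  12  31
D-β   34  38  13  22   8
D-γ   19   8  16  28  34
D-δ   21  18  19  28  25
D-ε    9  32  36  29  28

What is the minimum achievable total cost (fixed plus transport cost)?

Open {D-α, D-β, D-γ, D-ε}: assign each demand point to its cheapest open site.
  C1→D-ε 9, C2→D-γ 8, C3→D-β 13, C4→D-α 12, C5→D-β 8
  transport cost 50, fixed 19 → total 69.
Compare {D-α, D-β, D-γ}: transport cost 55 + fixed 15 = 70.
Compare {D-β, D-γ, D-ε}: transport cost 60 + fixed 14 = 74.
Compare {D-α, D-β, D-ε}: transport cost 61 + fixed 16 = 77.
All other subsets cost ≥ 70. Minimum total cost: 69.

69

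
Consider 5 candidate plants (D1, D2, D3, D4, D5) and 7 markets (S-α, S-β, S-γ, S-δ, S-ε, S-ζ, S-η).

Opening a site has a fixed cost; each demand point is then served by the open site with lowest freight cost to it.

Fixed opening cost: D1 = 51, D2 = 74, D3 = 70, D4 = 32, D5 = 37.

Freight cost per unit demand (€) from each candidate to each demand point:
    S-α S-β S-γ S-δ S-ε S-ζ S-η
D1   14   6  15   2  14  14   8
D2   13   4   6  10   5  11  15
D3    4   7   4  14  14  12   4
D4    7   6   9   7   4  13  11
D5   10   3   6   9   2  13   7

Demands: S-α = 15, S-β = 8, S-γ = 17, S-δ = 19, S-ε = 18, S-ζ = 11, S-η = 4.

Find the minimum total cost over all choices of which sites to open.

532

Open {D1, D3, D5}: assign each demand point to its cheapest open site.
  S-α→D3 15×4=60, S-β→D5 8×3=24, S-γ→D3 17×4=68, S-δ→D1 19×2=38, S-ε→D5 18×2=36, S-ζ→D3 11×12=132, S-η→D3 4×4=16
  freight cost 374, fixed 158 → total 532.
Compare {D1, D3, D4, D5}: freight cost 374 + fixed 190 = 564.
Compare {D1, D3, D4}: freight cost 434 + fixed 153 = 587.
Compare {D1, D2, D3, D5}: freight cost 363 + fixed 232 = 595.
All other subsets cost ≥ 564. Minimum total cost: 532.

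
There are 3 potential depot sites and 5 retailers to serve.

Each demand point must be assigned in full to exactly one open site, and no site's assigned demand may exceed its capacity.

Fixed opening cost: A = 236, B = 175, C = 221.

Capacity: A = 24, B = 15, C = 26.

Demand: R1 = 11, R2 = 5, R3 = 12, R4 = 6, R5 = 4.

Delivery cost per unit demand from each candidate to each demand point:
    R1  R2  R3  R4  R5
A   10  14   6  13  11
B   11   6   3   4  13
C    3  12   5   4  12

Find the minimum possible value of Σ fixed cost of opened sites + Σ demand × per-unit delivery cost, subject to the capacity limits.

Open {B, C}; cheapest assignment that respects the capacities:
  B (cap 15, load 15): R2, R4, R5 — cost 5×6 + 6×4 + 4×13 = 106
  C (cap 26, load 23): R1, R3 — cost 11×3 + 12×5 = 93
  Shipping 199, fixed 396 → total 595.
  Any other capacity-feasible assignment to {B, C} ships for at least 199.
Compare {A, C}: its best feasible assignment gives total 690.
Compare {A, B}: its best feasible assignment gives total 699.
Every other set of open sites that can feasibly serve all demand totals ≥ 690 even under its best assignment. Minimum: 595.

595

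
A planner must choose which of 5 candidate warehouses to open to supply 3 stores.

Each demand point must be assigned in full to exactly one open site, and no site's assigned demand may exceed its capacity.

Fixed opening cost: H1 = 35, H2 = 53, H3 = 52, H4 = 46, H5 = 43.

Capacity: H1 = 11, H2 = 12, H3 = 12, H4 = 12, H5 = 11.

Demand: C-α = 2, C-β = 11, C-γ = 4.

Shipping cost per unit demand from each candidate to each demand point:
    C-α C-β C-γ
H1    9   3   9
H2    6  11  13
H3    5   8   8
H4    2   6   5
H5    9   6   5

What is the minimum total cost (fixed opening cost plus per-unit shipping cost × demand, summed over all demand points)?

138

Open {H1, H4}; cheapest assignment that respects the capacities:
  H1 (cap 11, load 11): C-β — cost 11×3 = 33
  H4 (cap 12, load 6): C-α, C-γ — cost 2×2 + 4×5 = 24
  Shipping 57, fixed 81 → total 138.
  Any other capacity-feasible assignment to {H1, H4} ships for at least 57.
Compare {H1, H5}: its best feasible assignment gives total 149.
Compare {H1, H3}: its best feasible assignment gives total 162.
Every other set of open sites that can feasibly serve all demand totals ≥ 149 even under its best assignment. Minimum: 138.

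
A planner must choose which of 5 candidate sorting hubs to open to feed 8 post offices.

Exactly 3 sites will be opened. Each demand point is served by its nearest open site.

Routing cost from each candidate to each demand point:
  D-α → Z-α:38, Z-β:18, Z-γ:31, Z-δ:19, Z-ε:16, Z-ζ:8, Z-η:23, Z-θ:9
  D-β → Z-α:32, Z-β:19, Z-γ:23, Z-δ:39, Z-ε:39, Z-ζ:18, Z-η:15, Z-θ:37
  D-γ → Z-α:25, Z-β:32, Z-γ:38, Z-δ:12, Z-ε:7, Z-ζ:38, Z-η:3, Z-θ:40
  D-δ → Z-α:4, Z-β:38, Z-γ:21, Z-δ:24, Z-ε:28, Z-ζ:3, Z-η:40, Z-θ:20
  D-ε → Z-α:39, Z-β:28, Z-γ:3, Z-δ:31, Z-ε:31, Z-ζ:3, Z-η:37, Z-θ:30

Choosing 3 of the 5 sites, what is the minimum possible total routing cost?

77

Open {D-α, D-γ, D-δ}.
  Z-α→D-δ 4, Z-β→D-α 18, Z-γ→D-δ 21, Z-δ→D-γ 12, Z-ε→D-γ 7, Z-ζ→D-δ 3, Z-η→D-γ 3, Z-θ→D-α 9  ⇒ total 77.
Compare {D-α, D-γ, D-ε}: total 80.
Compare {D-γ, D-δ, D-ε}: total 80.
No size-3 selection does better; minimum is 77.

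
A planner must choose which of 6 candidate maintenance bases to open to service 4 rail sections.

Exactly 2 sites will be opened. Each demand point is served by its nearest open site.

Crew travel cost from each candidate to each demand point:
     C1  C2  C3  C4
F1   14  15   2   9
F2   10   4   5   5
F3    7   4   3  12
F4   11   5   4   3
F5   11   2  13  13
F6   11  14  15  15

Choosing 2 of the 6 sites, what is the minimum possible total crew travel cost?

Open {F3, F4}.
  C1→F3 7, C2→F3 4, C3→F3 3, C4→F4 3  ⇒ total 17.
Compare {F2, F3}: total 19.
Compare {F4, F5}: total 20.
No size-2 selection does better; minimum is 17.

17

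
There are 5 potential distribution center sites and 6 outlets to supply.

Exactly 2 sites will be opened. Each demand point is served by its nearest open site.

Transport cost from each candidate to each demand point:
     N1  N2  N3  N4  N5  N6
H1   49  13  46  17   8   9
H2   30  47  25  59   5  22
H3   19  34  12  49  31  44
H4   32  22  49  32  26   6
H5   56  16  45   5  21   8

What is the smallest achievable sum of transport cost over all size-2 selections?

Open {H1, H3}.
  N1→H3 19, N2→H1 13, N3→H3 12, N4→H1 17, N5→H1 8, N6→H1 9  ⇒ total 78.
Compare {H3, H5}: total 81.
Compare {H2, H5}: total 89.
No size-2 selection does better; minimum is 78.

78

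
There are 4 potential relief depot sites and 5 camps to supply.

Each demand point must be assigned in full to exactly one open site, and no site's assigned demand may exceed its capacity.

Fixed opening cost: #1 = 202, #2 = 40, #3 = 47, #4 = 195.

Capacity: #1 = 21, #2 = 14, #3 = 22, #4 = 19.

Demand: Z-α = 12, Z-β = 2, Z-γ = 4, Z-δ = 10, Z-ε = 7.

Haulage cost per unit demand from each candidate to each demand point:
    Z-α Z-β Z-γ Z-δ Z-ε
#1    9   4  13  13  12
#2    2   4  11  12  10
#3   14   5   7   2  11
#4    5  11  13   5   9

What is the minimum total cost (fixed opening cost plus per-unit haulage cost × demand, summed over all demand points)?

Open {#2, #3}; cheapest assignment that respects the capacities:
  #2 (cap 14, load 14): Z-α, Z-β — cost 12×2 + 2×4 = 32
  #3 (cap 22, load 21): Z-γ, Z-δ, Z-ε — cost 4×7 + 10×2 + 7×11 = 125
  Shipping 157, fixed 87 → total 244.
  Any other capacity-feasible assignment to {#2, #3} ships for at least 157.
Compare {#3, #4}: its best feasible assignment gives total 423.
Compare {#2, #3, #4}: its best feasible assignment gives total 425.
Every other set of open sites that can feasibly serve all demand totals ≥ 423 even under its best assignment. Minimum: 244.

244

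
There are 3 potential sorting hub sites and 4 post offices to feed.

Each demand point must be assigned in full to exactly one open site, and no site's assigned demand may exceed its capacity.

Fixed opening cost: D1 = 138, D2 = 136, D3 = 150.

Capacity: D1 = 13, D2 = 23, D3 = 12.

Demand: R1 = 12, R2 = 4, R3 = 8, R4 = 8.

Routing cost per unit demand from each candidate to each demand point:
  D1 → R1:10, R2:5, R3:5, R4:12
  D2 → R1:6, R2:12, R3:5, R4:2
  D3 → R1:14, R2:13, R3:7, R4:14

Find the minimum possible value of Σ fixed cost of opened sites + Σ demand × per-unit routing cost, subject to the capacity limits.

Open {D1, D2}; cheapest assignment that respects the capacities:
  D1 (cap 13, load 12): R2, R3 — cost 4×5 + 8×5 = 60
  D2 (cap 23, load 20): R1, R4 — cost 12×6 + 8×2 = 88
  Shipping 148, fixed 274 → total 422.
  Any other capacity-feasible assignment to {D1, D2} ships for at least 148.
Compare {D2, D3}: its best feasible assignment gives total 482.
Compare {D1, D2, D3}: its best feasible assignment gives total 572.
Every other set of open sites that can feasibly serve all demand totals ≥ 482 even under its best assignment. Minimum: 422.

422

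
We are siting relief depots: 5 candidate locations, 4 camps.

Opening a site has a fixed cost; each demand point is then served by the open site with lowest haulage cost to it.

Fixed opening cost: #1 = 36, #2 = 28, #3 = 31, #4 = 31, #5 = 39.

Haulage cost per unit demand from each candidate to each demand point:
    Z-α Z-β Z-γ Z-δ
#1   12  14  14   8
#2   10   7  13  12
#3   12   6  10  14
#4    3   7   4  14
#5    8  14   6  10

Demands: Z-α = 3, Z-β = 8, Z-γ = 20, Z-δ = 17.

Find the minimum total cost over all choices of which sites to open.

Open {#1, #4}: assign each demand point to its cheapest open site.
  Z-α→#4 3×3=9, Z-β→#4 8×7=56, Z-γ→#4 20×4=80, Z-δ→#1 17×8=136
  haulage cost 281, fixed 67 → total 348.
Compare {#1, #3, #4}: haulage cost 273 + fixed 98 = 371.
Compare {#1, #2, #4}: haulage cost 281 + fixed 95 = 376.
Compare {#4, #5}: haulage cost 315 + fixed 70 = 385.
All other subsets cost ≥ 371. Minimum total cost: 348.

348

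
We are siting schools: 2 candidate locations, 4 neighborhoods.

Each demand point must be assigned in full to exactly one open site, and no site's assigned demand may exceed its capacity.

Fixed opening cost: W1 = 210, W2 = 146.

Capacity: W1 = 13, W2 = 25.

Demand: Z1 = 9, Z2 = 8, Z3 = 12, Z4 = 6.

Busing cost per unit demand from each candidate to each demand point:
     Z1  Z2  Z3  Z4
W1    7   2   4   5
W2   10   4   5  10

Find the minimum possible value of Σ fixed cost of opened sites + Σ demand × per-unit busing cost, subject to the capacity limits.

586

Open {W1, W2}; cheapest assignment that respects the capacities:
  W1 (cap 13, load 12): Z3 — cost 12×4 = 48
  W2 (cap 25, load 23): Z1, Z2, Z4 — cost 9×10 + 8×4 + 6×10 = 182
  Shipping 230, fixed 356 → total 586.
  Any other capacity-feasible assignment to {W1, W2} ships for at least 230.
Total demand is 35 and no other set of sites has combined capacity ≥ 35, so {W1, W2} is the only feasible choice of open sites. Minimum: 586.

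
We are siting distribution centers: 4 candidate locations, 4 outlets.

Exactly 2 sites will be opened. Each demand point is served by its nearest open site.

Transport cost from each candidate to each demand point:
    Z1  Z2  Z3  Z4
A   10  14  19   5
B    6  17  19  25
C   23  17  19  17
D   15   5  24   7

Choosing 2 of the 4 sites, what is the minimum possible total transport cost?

Open {B, D}.
  Z1→B 6, Z2→D 5, Z3→B 19, Z4→D 7  ⇒ total 37.
Compare {A, D}: total 39.
Compare {A, B}: total 44.
No size-2 selection does better; minimum is 37.

37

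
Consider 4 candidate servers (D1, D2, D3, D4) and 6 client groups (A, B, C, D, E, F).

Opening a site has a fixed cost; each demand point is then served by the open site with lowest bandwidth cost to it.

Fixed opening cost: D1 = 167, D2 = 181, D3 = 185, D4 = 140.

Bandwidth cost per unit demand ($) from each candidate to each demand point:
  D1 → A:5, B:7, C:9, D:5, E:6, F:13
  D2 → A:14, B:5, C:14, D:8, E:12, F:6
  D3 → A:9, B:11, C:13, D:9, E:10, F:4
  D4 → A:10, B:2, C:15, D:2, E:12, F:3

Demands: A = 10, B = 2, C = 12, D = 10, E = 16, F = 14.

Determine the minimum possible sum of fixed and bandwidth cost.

Open {D1, D4}: assign each demand point to its cheapest open site.
  A→D1 10×5=50, B→D4 2×2=4, C→D1 12×9=108, D→D4 10×2=20, E→D1 16×6=96, F→D4 14×3=42
  bandwidth cost 320, fixed 307 → total 627.
Compare {D1}: bandwidth cost 500 + fixed 167 = 667.
Compare {D4}: bandwidth cost 538 + fixed 140 = 678.
Compare {D1, D3}: bandwidth cost 374 + fixed 352 = 726.
All other subsets cost ≥ 667. Minimum total cost: 627.

627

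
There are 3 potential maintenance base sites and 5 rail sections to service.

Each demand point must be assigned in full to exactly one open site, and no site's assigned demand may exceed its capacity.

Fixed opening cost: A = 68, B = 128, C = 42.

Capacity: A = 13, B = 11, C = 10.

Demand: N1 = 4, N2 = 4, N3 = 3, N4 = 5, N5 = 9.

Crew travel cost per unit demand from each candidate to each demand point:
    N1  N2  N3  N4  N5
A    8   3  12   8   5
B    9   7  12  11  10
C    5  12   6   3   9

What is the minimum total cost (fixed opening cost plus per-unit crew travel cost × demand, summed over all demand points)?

Open {A, B, C}; cheapest assignment that respects the capacities:
  A (cap 13, load 13): N2, N5 — cost 4×3 + 9×5 = 57
  B (cap 11, load 4): N1 — cost 4×9 = 36
  C (cap 10, load 8): N3, N4 — cost 3×6 + 5×3 = 33
  Shipping 126, fixed 238 → total 364.
  Any other capacity-feasible assignment to {A, B, C} ships for at least 126.
Total demand is 25 and no other set of sites has combined capacity ≥ 25, so {A, B, C} is the only feasible choice of open sites. Minimum: 364.

364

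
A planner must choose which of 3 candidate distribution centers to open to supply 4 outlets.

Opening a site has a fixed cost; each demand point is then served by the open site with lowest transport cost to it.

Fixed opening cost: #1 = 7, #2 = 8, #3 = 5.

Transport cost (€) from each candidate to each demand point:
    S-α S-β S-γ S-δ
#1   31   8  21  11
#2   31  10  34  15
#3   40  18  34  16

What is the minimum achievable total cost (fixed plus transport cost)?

78

Open {#1}: assign each demand point to its cheapest open site.
  S-α→#1 31, S-β→#1 8, S-γ→#1 21, S-δ→#1 11
  transport cost 71, fixed 7 → total 78.
Compare {#1, #3}: transport cost 71 + fixed 12 = 83.
Compare {#1, #2}: transport cost 71 + fixed 15 = 86.
Compare {#1, #2, #3}: transport cost 71 + fixed 20 = 91.
All other subsets cost ≥ 83. Minimum total cost: 78.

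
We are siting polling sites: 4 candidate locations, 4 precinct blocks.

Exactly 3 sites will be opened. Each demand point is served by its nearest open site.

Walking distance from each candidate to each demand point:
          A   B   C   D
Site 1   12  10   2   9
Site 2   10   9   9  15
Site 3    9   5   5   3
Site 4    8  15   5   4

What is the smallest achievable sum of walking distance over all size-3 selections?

Open {Site 1, Site 3, Site 4}.
  A→Site 4 8, B→Site 3 5, C→Site 1 2, D→Site 3 3  ⇒ total 18.
Compare {Site 1, Site 2, Site 3}: total 19.
Compare {Site 2, Site 3, Site 4}: total 21.
No size-3 selection does better; minimum is 18.

18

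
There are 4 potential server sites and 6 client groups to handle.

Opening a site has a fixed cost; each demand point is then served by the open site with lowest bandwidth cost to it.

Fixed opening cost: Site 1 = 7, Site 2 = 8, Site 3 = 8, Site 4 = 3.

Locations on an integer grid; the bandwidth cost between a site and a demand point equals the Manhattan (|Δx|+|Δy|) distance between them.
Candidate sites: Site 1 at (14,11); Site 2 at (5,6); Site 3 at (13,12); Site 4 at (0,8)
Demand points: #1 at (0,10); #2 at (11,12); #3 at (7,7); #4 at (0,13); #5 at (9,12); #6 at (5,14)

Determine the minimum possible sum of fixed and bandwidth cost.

42

Open {Site 3, Site 4}: assign each demand point to its cheapest open site.
  #1→Site 4 2, #2→Site 3 2, #3→Site 4 8, #4→Site 4 5, #5→Site 3 4, #6→Site 3 10
  bandwidth cost 31, fixed 11 → total 42.
Compare {Site 2, Site 3, Site 4}: bandwidth cost 24 + fixed 19 = 43.
Compare {Site 1, Site 4}: bandwidth cost 36 + fixed 10 = 46.
Compare {Site 1, Site 2, Site 4}: bandwidth cost 28 + fixed 18 = 46.
All other subsets cost ≥ 43. Minimum total cost: 42.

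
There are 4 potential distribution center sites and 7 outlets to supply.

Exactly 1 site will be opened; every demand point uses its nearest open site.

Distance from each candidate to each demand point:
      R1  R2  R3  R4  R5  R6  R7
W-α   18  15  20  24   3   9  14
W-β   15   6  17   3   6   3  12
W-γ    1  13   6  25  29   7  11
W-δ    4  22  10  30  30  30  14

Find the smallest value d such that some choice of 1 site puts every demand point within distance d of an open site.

17

Open {W-β}.
  Farthest demand point is R3 at distance 17 (to W-β); all others are ≤ 17.
With {W-α} the worst case is 24.
With {W-γ} the worst case is 29.
No size-1 selection achieves below 17.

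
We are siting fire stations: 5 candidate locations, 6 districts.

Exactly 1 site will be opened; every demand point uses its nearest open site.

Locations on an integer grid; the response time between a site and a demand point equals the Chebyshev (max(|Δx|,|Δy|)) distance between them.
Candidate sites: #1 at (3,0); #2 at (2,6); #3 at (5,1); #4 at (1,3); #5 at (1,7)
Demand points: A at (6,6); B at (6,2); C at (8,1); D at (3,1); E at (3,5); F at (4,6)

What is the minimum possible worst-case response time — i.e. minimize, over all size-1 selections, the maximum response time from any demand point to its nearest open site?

5

Open {#3}.
  Farthest demand point is A at response time 5 (to #3); all others are ≤ 5.
With {#1} the worst case is 6.
With {#2} the worst case is 6.
No size-1 selection achieves below 5.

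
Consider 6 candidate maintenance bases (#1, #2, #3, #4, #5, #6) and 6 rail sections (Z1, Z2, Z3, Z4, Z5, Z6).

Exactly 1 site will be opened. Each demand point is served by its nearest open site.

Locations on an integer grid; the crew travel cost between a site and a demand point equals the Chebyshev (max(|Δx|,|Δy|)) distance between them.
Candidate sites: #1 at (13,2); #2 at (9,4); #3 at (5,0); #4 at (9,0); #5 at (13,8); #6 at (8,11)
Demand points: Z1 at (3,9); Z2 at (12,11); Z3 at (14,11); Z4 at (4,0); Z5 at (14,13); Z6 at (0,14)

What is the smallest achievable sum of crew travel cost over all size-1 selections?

Open {#6}.
  Z1→#6 5, Z2→#6 4, Z3→#6 6, Z4→#6 11, Z5→#6 6, Z6→#6 8  ⇒ total 40.
Compare {#5}: total 43.
Compare {#2}: total 44.
No size-1 selection does better; minimum is 40.

40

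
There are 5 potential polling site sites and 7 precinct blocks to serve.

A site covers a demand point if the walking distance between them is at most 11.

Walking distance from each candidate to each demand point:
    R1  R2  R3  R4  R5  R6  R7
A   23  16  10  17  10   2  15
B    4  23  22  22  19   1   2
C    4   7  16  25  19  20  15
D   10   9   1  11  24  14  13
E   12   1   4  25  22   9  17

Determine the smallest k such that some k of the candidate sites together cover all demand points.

3

Coverage sets (demand points within 11 of each site):
  A: {R3, R5, R6}
  B: {R1, R6, R7}
  C: {R1, R2}
  D: {R1, R2, R3, R4}
  E: {R2, R3, R6}
No 2 sites suffice: every size-2 union leaves at least one demand point uncovered.
But {A, B, D} covers everything, so the minimum is 3.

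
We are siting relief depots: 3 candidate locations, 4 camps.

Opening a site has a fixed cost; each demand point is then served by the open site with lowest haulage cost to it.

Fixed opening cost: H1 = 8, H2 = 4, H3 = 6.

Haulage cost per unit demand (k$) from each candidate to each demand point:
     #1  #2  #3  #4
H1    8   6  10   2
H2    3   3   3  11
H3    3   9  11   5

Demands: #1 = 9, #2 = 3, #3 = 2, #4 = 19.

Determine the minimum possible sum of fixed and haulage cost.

92

Open {H1, H2}: assign each demand point to its cheapest open site.
  #1→H2 9×3=27, #2→H2 3×3=9, #3→H2 2×3=6, #4→H1 19×2=38
  haulage cost 80, fixed 12 → total 92.
Compare {H1, H2, H3}: haulage cost 80 + fixed 18 = 98.
Compare {H1, H3}: haulage cost 103 + fixed 14 = 117.
Compare {H2, H3}: haulage cost 137 + fixed 10 = 147.
All other subsets cost ≥ 98. Minimum total cost: 92.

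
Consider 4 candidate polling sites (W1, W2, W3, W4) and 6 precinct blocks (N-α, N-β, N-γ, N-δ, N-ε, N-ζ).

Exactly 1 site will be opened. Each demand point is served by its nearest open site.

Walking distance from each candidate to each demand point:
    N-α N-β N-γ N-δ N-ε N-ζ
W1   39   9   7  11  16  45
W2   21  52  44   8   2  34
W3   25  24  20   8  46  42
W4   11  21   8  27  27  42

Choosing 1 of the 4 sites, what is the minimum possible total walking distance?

127

Open {W1}.
  N-α→W1 39, N-β→W1 9, N-γ→W1 7, N-δ→W1 11, N-ε→W1 16, N-ζ→W1 45  ⇒ total 127.
Compare {W4}: total 136.
Compare {W2}: total 161.
No size-1 selection does better; minimum is 127.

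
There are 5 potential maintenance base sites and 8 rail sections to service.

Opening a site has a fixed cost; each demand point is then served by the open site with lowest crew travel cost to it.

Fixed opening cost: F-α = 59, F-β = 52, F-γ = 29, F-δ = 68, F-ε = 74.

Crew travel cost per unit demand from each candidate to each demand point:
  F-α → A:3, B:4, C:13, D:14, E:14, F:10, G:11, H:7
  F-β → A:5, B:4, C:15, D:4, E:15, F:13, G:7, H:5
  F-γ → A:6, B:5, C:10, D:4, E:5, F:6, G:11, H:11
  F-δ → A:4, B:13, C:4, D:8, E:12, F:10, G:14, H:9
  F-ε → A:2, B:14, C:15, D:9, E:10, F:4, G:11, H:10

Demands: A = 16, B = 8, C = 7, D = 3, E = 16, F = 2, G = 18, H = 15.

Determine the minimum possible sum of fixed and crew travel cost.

Open {F-β, F-γ}: assign each demand point to its cheapest open site.
  A→F-β 16×5=80, B→F-β 8×4=32, C→F-γ 7×10=70, D→F-β 3×4=12, E→F-γ 16×5=80, F→F-γ 2×6=12, G→F-β 18×7=126, H→F-β 15×5=75
  crew travel cost 487, fixed 81 → total 568.
Compare {F-β, F-γ, F-δ}: crew travel cost 429 + fixed 149 = 578.
Compare {F-β, F-γ, F-ε}: crew travel cost 435 + fixed 155 = 590.
Compare {F-α, F-β, F-γ}: crew travel cost 455 + fixed 140 = 595.
All other subsets cost ≥ 578. Minimum total cost: 568.

568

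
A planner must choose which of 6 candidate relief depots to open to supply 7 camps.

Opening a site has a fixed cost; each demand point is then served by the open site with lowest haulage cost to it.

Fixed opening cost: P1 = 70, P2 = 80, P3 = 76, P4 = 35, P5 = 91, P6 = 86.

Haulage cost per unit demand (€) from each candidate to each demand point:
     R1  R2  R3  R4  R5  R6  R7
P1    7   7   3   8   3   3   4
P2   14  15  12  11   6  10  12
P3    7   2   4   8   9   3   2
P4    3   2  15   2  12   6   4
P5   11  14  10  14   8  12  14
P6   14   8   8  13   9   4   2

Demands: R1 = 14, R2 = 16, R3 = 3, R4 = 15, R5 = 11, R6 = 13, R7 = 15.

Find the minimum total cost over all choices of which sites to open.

350

Open {P1, P4}: assign each demand point to its cheapest open site.
  R1→P4 14×3=42, R2→P4 16×2=32, R3→P1 3×3=9, R4→P4 15×2=30, R5→P1 11×3=33, R6→P1 13×3=39, R7→P1 15×4=60
  haulage cost 245, fixed 105 → total 350.
Compare {P3, P4}: haulage cost 284 + fixed 111 = 395.
Compare {P1, P3, P4}: haulage cost 215 + fixed 181 = 396.
Compare {P1, P4, P6}: haulage cost 215 + fixed 191 = 406.
All other subsets cost ≥ 395. Minimum total cost: 350.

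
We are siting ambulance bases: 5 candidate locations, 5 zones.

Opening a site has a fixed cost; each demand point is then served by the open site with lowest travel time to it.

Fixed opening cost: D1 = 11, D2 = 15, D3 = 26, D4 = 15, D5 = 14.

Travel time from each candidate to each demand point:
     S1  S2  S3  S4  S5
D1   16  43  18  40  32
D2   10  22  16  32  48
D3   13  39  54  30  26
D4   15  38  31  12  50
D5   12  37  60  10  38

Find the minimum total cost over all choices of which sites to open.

125

Open {D2, D5}: assign each demand point to its cheapest open site.
  S1→D2 10, S2→D2 22, S3→D2 16, S4→D5 10, S5→D5 38
  travel time 96, fixed 29 → total 125.
Compare {D1, D2, D5}: travel time 90 + fixed 40 = 130.
Compare {D1, D2, D4}: travel time 92 + fixed 41 = 133.
Compare {D1, D5}: travel time 109 + fixed 25 = 134.
All other subsets cost ≥ 130. Minimum total cost: 125.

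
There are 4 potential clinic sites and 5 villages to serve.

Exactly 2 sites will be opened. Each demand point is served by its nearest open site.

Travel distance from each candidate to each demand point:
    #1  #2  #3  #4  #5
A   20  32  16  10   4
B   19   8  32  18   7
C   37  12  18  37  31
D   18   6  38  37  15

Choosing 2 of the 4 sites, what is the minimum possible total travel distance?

Open {A, D}.
  #1→D 18, #2→D 6, #3→A 16, #4→A 10, #5→A 4  ⇒ total 54.
Compare {A, B}: total 57.
Compare {A, C}: total 62.
No size-2 selection does better; minimum is 54.

54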